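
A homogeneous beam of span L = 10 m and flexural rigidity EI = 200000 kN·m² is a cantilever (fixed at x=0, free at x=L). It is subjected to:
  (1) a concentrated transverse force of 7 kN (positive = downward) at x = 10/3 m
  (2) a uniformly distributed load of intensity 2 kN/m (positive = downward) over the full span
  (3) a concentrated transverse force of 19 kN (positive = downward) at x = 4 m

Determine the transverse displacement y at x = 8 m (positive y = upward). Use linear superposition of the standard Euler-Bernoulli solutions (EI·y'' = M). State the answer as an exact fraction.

Load 1 — point force P=7 kN at a=10/3 m (b=L-a=20/3):
  y_1 = -Pa²(3x-a)/(6EI)  [x>a] = -7·(10/3)²·(3·8-(10/3))/(6·200000) = -217/162000 m
Load 2 — uniform load w=2 kN/m over full span:
  y_2 = -wx²(x²-4Lx+6L²)/(24EI) = -2·8²·(8²-4·10·8+6·10²)/(24·200000) = -86/9375 m
Load 3 — point force P=19 kN at a=4 m (b=L-a=6):
  y_3 = -Pa²(3x-a)/(6EI)  [x>a] = -19·4²·(3·8-4)/(6·200000) = -19/3750 m
Superposition: y = Σ y_i = -63097/4050000 m ≈ -0.015580 m

y(8) = -63097/4050000 m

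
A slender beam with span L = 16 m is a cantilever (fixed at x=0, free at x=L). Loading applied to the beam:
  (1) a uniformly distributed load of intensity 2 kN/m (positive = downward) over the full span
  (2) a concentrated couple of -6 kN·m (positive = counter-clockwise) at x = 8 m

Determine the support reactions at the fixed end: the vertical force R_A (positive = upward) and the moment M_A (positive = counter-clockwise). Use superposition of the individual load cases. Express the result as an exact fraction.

Load 1 — uniform load w=2 kN/m over full span:
  R_A = wL = 2·16 = 32 kN
  M_A = wL²/2 = 2·16²/2 = 256 kN·m
Load 2 — applied couple M₀=-6 kN·m at a=8 m (b=L-a=8):
  R_A = 0 kN
  M_A = -M₀ = -(-6) = 6 kN·m
Superposition: R_A = 32 kN, M_A = 262 kN·m

R_A = 32 kN, M_A = 262 kN·m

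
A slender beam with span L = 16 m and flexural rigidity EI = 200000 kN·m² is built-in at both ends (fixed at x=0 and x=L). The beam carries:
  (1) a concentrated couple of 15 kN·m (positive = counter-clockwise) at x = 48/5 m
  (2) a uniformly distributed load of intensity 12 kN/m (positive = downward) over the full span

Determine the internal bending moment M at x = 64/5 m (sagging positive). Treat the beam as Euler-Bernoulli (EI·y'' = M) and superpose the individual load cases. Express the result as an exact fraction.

M(64/5) = -319/25 kN·m

Load 1 — applied couple M₀=15 kN·m at a=48/5 m (b=L-a=32/5):
  M_1 = R_Ax - M_A - M₀  [x>a] with R_A=27/20, M_A=24/5 = (27/20)·(64/5) - (24/5) - 15 = -63/25 kN·m
Load 2 — uniform load w=12 kN/m over full span:
  M_2 = wLx/2 - wL²/12 - wx²/2 = 12·16·(64/5)/2 - 12·16²/12 - 12·(64/5)²/2 = -256/25 kN·m
Superposition: M = Σ M_i = -319/25 kN·m ≈ -12.760000 kN·m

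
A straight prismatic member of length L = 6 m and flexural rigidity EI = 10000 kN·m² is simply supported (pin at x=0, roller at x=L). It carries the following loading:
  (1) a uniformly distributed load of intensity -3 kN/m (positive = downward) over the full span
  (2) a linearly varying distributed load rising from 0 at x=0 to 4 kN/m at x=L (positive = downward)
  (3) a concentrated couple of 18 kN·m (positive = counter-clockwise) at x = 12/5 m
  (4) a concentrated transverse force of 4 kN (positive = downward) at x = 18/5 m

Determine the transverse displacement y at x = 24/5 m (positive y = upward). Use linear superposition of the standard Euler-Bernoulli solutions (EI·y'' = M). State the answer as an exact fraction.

y(24/5) = 17577/19531250 m

Load 1 — uniform load w=-3 kN/m over full span:
  y_1 = -wx(L³-2Lx²+x³)/(24EI) = -(-3)·(24/5)·(6³-2·6·(24/5)²+(24/5)³)/(24·10000) = 2349/781250 m
Load 2 — triangular load w₀=4 kN/m (0→w₀ over full span):
  y_2 = -w₀x(7L⁴-10L²x²+3x⁴)/(360LEI) = -4·(24/5)·(7·6⁴-10·6²·(24/5)²+3·(24/5)⁴)/(360·6·10000) = -20574/9765625 m
Load 3 — applied couple M₀=18 kN·m at a=12/5 m (b=L-a=18/5):
  y_3 = (M₀x³/(6L)-M₀(x-a)²/2+C₁x)/EI  [x>a] with C₁=M₀(3b²-L²)/(6L)=36/25 = (18·(24/5)³/(6·6)-18·((24/5)-(12/5))²/2+(36/25)·(24/5))/10000 = 81/78125 m
Load 4 — point force P=4 kN at a=18/5 m (b=L-a=12/5):
  y_4 = -Pa(L-x)(2Lx-a²-x²)/(6LEI)  [x>a] = -4·(18/5)·(6-(24/5))·(2·6·(24/5)-(18/5)²-(24/5)²)/(6·6·10000) = -81/78125 m
Superposition: y = Σ y_i = 17577/19531250 m ≈ 0.000900 m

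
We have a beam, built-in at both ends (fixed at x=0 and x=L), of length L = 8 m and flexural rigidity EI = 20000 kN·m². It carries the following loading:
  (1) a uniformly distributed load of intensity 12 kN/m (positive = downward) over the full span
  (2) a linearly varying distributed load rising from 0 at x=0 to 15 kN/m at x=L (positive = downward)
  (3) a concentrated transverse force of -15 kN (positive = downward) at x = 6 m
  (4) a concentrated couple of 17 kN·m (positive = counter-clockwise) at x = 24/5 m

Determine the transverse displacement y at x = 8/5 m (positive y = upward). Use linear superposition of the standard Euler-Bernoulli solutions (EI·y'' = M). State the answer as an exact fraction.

y(8/5) = -62921/15625000 m

Load 1 — uniform load w=12 kN/m over full span:
  y_1 = -wx²(L-x)²/(24EI) = -12·(8/5)²·(8-(8/5))²/(24·20000) = -1024/390625 m
Load 2 — triangular load w₀=15 kN/m (0→w₀ over full span):
  y_2 = -w₀x²(L-x)²(x+2L)/(120LEI) = -15·(8/5)²·(8-(8/5))²·((8/5)+2·8)/(120·8·20000) = -2816/1953125 m
Load 3 — point force P=-15 kN at a=6 m (b=L-a=2):
  y_3 = -Pb²x²(3aL-(3a+b)x)/(6L³EI)  [x≤a] = -(-15)·2²·(8/5)²·(3·6·8-(3·6+2)·(8/5))/(6·8³·20000) = 7/25000 m
Load 4 — applied couple M₀=17 kN·m at a=24/5 m (b=L-a=16/5):
  y_4 = (R_Ax³/6 - M_Ax²/2)/EI  [x≤a] with R_A=153/50, M_A=136/25 = ((153/50)·(8/5)³/6 - (136/25)·(8/5)²/2)/20000 = -476/1953125 m
Superposition: y = Σ y_i = -62921/15625000 m ≈ -0.004027 m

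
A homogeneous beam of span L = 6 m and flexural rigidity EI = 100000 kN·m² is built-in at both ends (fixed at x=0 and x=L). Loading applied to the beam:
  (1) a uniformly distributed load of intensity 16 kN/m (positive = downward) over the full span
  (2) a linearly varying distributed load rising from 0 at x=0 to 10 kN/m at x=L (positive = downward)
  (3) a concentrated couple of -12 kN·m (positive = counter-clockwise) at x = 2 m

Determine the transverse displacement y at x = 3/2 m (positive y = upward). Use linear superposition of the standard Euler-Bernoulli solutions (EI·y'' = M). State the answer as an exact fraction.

y(3/2) = -10347/25600000 m

Load 1 — uniform load w=16 kN/m over full span:
  y_1 = -wx²(L-x)²/(24EI) = -16·(3/2)²·(6-(3/2))²/(24·100000) = -243/800000 m
Load 2 — triangular load w₀=10 kN/m (0→w₀ over full span):
  y_2 = -w₀x²(L-x)²(x+2L)/(120LEI) = -10·(3/2)²·(6-(3/2))²·((3/2)+2·6)/(120·6·100000) = -2187/25600000 m
Load 3 — applied couple M₀=-12 kN·m at a=2 m (b=L-a=4):
  y_3 = (R_Ax³/6 - M_Ax²/2)/EI  [x≤a] with R_A=-8/3, M_A=0 = ((-8/3)·(3/2)³/6 - 0·(3/2)²/2)/100000 = -3/200000 m
Superposition: y = Σ y_i = -10347/25600000 m ≈ -0.000404 m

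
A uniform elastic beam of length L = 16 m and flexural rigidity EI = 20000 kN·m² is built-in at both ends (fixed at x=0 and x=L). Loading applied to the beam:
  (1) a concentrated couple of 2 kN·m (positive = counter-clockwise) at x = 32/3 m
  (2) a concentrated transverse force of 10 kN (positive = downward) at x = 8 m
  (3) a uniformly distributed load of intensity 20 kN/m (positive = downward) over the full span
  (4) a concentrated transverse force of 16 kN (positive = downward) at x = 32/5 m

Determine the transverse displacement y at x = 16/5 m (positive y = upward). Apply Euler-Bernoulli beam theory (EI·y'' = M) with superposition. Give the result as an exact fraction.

y(16/5) = -7065608/87890625 m

Load 1 — applied couple M₀=2 kN·m at a=32/3 m (b=L-a=16/3):
  y_1 = (R_Ax³/6 - M_Ax²/2)/EI  [x≤a] with R_A=1/6, M_A=2/3 = ((1/6)·(16/5)³/6 - (2/3)·(16/5)²/2)/20000 = -88/703125 m
Load 2 — point force P=10 kN at a=8 m (b=L-a=8):
  y_2 = -Pb²x²(3aL-(3a+b)x)/(6L³EI)  [x≤a] = -10·8²·(16/5)²·(3·8·16-(3·8+8)·(16/5))/(6·16³·20000) = -176/46875 m
Load 3 — uniform load w=20 kN/m over full span:
  y_3 = -wx²(L-x)²/(24EI) = -20·(16/5)²·(16-(16/5))²/(24·20000) = -16384/234375 m
Load 4 — point force P=16 kN at a=32/5 m (b=L-a=48/5):
  y_4 = -Pb²x²(3aL-(3a+b)x)/(6L³EI)  [x≤a] = -16·(48/5)²·(16/5)²·(3·(32/5)·16-(3·(32/5)+(48/5))·(16/5))/(6·16³·20000) = -64512/9765625 m
Superposition: y = Σ y_i = -7065608/87890625 m ≈ -0.080391 m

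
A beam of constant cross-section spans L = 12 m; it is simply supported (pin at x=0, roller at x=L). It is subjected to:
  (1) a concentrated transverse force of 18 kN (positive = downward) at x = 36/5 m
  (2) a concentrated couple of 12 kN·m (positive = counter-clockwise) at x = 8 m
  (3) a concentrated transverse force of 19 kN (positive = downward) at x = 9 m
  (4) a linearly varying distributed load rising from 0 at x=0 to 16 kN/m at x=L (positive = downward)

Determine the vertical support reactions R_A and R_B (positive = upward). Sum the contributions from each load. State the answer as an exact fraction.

Load 1 — point force P=18 kN at a=36/5 m (b=L-a=24/5):
  R_A = Pb/L = 18·(24/5)/12 = 36/5 kN
  R_B = Pa/L = 18·(36/5)/12 = 54/5 kN
Load 2 — applied couple M₀=12 kN·m at a=8 m (b=L-a=4):
  R_A = M₀/L = 12/12 = 1 kN
  R_B = -M₀/L = -12/12 = -1 kN
Load 3 — point force P=19 kN at a=9 m (b=L-a=3):
  R_A = Pb/L = 19·3/12 = 19/4 kN
  R_B = Pa/L = 19·9/12 = 57/4 kN
Load 4 — triangular load w₀=16 kN/m (0→w₀ over full span):
  R_A = w₀L/6 = 16·12/6 = 32 kN
  R_B = w₀L/3 = 16·12/3 = 64 kN
Superposition: R_A = 899/20 kN, R_B = 1761/20 kN

R_A = 899/20 kN, R_B = 1761/20 kN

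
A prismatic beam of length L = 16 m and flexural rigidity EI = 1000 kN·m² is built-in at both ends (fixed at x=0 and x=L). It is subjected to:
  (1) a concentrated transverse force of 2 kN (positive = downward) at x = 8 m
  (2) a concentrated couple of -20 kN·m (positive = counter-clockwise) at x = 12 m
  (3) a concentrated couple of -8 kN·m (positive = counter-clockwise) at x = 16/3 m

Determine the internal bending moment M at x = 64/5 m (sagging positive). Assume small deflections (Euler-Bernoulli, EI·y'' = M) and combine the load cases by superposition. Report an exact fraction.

M(64/5) = 83/12 kN·m

Load 1 — point force P=2 kN at a=8 m (b=L-a=8):
  M_1 = Pa²(a+3b)(L-x)/L³ - Pa²b/L²  [x>a] = 2·8²·(8+3·8)·(16-(64/5))/16³ - 2·8²·8/16² = -4/5 kN·m
Load 2 — applied couple M₀=-20 kN·m at a=12 m (b=L-a=4):
  M_2 = R_Ax - M_A - M₀  [x>a] with R_A=-45/32, M_A=-25/4 = (-45/32)·(64/5) - (-25/4) - (-20) = 33/4 kN·m
Load 3 — applied couple M₀=-8 kN·m at a=16/3 m (b=L-a=32/3):
  M_3 = R_Ax - M_A - M₀  [x>a] with R_A=-2/3, M_A=0 = (-2/3)·(64/5) - 0 - (-8) = -8/15 kN·m
Superposition: M = Σ M_i = 83/12 kN·m ≈ 6.916667 kN·m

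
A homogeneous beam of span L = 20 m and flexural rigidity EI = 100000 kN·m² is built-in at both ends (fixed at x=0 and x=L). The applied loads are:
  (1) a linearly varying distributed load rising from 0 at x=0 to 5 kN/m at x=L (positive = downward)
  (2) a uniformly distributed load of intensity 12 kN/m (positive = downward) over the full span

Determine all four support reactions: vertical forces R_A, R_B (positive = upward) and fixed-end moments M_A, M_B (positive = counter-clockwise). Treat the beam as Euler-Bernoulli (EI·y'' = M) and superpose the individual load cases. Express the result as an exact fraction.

R_A = 135 kN, M_A = 1400/3 kN·m, R_B = 155 kN, M_B = -500 kN·m

Load 1 — triangular load w₀=5 kN/m (0→w₀ over full span):
  R_A = 3w₀L/20 = 3·5·20/20 = 15 kN
  M_A = w₀L²/30 = 5·20²/30 = 200/3 kN·m
  R_B = 7w₀L/20 = 7·5·20/20 = 35 kN
  M_B = -w₀L²/20 = -5·20²/20 = -100 kN·m
Load 2 — uniform load w=12 kN/m over full span:
  R_A = wL/2 = 12·20/2 = 120 kN
  M_A = wL²/12 = 12·20²/12 = 400 kN·m
  R_B = wL/2 = 12·20/2 = 120 kN
  M_B = -wL²/12 = -12·20²/12 = -400 kN·m
Superposition: R_A = 135 kN, M_A = 1400/3 kN·m, R_B = 155 kN, M_B = -500 kN·m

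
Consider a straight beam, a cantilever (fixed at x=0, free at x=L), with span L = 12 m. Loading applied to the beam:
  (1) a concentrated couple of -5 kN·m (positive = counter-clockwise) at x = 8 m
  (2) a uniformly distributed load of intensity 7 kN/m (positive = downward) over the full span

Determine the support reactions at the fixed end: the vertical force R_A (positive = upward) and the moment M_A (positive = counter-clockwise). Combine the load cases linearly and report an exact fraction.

Load 1 — applied couple M₀=-5 kN·m at a=8 m (b=L-a=4):
  R_A = 0 kN
  M_A = -M₀ = -(-5) = 5 kN·m
Load 2 — uniform load w=7 kN/m over full span:
  R_A = wL = 7·12 = 84 kN
  M_A = wL²/2 = 7·12²/2 = 504 kN·m
Superposition: R_A = 84 kN, M_A = 509 kN·m

R_A = 84 kN, M_A = 509 kN·m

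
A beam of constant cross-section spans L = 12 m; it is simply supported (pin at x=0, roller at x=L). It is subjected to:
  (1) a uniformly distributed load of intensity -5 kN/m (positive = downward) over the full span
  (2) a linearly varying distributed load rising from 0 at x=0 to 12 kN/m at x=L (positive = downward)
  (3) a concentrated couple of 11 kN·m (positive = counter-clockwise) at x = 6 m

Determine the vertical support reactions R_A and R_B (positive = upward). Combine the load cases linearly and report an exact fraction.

R_A = -61/12 kN, R_B = 205/12 kN

Load 1 — uniform load w=-5 kN/m over full span:
  R_A = wL/2 = (-5)·12/2 = -30 kN
  R_B = wL/2 = (-5)·12/2 = -30 kN
Load 2 — triangular load w₀=12 kN/m (0→w₀ over full span):
  R_A = w₀L/6 = 12·12/6 = 24 kN
  R_B = w₀L/3 = 12·12/3 = 48 kN
Load 3 — applied couple M₀=11 kN·m at a=6 m (b=L-a=6):
  R_A = M₀/L = 11/12 kN
  R_B = -M₀/L = -11/12 kN
Superposition: R_A = -61/12 kN, R_B = 205/12 kN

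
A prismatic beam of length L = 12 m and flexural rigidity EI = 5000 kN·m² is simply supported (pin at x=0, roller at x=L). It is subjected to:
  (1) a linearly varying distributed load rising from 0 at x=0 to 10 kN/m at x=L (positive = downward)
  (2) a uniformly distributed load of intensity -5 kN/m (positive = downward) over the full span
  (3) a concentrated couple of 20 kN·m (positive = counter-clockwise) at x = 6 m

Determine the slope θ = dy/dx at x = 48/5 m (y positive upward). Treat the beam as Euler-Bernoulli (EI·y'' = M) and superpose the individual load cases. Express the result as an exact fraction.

Load 1 — triangular load w₀=10 kN/m (0→w₀ over full span):
  θ_1 = -w₀(7L⁴-30L²x²+15x⁴)/(360LEI) = -10·(7·12⁴-30·12²·(48/5)²+15·(48/5)⁴)/(360·12·5000) = 4542/78125 rad
Load 2 — uniform load w=-5 kN/m over full span:
  θ_2 = -w(L³-6Lx²+4x³)/(24EI) = -(-5)·(12³-6·12·(48/5)²+4·(48/5)³)/(24·5000) = -891/15625 rad
Load 3 — applied couple M₀=20 kN·m at a=6 m (b=L-a=6):
  θ_3 = (M₀x²/(2L)-M₀(x-a)+C₁)/EI  [x>a] with C₁=M₀(3b²-L²)/(6L)=-10 = (20·(48/5)²/(2·12)-20·((48/5)-6)+(-10))/5000 = -13/12500 rad
Superposition: θ = Σ θ_i = 23/312500 rad ≈ 0.000074 rad

θ(48/5) = 23/312500 rad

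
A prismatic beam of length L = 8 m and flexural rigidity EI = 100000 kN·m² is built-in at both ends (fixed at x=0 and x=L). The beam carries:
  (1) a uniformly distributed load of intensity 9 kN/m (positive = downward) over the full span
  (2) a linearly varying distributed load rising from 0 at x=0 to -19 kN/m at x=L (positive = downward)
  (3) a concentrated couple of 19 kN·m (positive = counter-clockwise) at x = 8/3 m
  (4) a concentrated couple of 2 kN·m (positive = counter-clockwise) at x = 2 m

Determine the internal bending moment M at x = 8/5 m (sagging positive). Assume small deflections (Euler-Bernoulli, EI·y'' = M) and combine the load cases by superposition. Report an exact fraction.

Load 1 — uniform load w=9 kN/m over full span:
  M_1 = wLx/2 - wL²/12 - wx²/2 = 9·8·(8/5)/2 - 9·8²/12 - 9·(8/5)²/2 = -48/25 kN·m
Load 2 — triangular load w₀=-19 kN/m (0→w₀ over full span):
  M_2 = 3w₀Lx/20 - w₀L²/30 - w₀x³/(6L) = 3·(-19)·8·(8/5)/20 - (-19)·8²/30 - (-19)·(8/5)³/(6·8) = 2128/375 kN·m
Load 3 — applied couple M₀=19 kN·m at a=8/3 m (b=L-a=16/3):
  M_3 = R_Ax - M_A  [x≤a] with R_A=19/6, M_A=0 = (19/6)·(8/5) - 0 = 76/15 kN·m
Load 4 — applied couple M₀=2 kN·m at a=2 m (b=L-a=6):
  M_4 = R_Ax - M_A  [x≤a] with R_A=9/32, M_A=-3/8 = (9/32)·(8/5) - (-3/8) = 33/40 kN·m
Superposition: M = Σ M_i = 28939/3000 kN·m ≈ 9.646333 kN·m

M(8/5) = 28939/3000 kN·m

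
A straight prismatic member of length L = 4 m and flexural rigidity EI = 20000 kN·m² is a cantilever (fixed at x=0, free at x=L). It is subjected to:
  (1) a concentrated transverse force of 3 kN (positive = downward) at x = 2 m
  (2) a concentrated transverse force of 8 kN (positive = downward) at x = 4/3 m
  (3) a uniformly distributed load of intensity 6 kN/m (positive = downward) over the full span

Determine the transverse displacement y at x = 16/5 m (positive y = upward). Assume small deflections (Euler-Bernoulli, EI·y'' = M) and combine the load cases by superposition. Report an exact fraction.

y(16/5) = -2223671/253125000 m

Load 1 — point force P=3 kN at a=2 m (b=L-a=2):
  y_1 = -Pa²(3x-a)/(6EI)  [x>a] = -3·2²·(3·(16/5)-2)/(6·20000) = -19/25000 m
Load 2 — point force P=8 kN at a=4/3 m (b=L-a=8/3):
  y_2 = -Pa²(3x-a)/(6EI)  [x>a] = -8·(4/3)²·(3·(16/5)-(4/3))/(6·20000) = -248/253125 m
Load 3 — uniform load w=6 kN/m over full span:
  y_3 = -wx²(x²-4Lx+6L²)/(24EI) = -6·(16/5)²·((16/5)²-4·4·(16/5)+6·4²)/(24·20000) = -2752/390625 m
Superposition: y = Σ y_i = -2223671/253125000 m ≈ -0.008785 m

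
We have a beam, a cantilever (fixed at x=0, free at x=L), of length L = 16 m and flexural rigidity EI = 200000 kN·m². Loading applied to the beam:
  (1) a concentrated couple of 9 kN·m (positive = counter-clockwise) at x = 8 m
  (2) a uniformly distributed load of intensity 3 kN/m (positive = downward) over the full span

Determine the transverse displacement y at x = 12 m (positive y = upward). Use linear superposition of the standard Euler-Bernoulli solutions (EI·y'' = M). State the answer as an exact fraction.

y(12) = -99/1250 m

Load 1 — applied couple M₀=9 kN·m at a=8 m (b=L-a=8):
  y_1 = M₀a(2x-a)/(2EI)  [x>a] = 9·8·(2·12-8)/(2·200000) = 9/3125 m
Load 2 — uniform load w=3 kN/m over full span:
  y_2 = -wx²(x²-4Lx+6L²)/(24EI) = -3·12²·(12²-4·16·12+6·16²)/(24·200000) = -513/6250 m
Superposition: y = Σ y_i = -99/1250 m ≈ -0.079200 m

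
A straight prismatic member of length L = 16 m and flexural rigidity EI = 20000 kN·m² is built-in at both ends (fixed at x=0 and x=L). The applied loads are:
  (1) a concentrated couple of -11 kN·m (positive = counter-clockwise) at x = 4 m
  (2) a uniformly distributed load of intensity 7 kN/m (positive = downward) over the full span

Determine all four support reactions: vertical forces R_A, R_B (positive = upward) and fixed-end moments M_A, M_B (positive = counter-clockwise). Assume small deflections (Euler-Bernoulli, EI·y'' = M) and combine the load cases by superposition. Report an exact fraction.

Load 1 — applied couple M₀=-11 kN·m at a=4 m (b=L-a=12):
  R_A = 6M₀ab/L³ = 6·(-11)·4·12/16³ = -99/128 kN
  M_A = M₀b(2a-b)/L² = (-11)·12·(2·4-12)/16² = 33/16 kN·m
  R_B = -6M₀ab/L³ = -6·(-11)·4·12/16³ = 99/128 kN
  M_B = M₀a(2b-a)/L² = (-11)·4·(2·12-4)/16² = -55/16 kN·m
Load 2 — uniform load w=7 kN/m over full span:
  R_A = wL/2 = 7·16/2 = 56 kN
  M_A = wL²/12 = 7·16²/12 = 448/3 kN·m
  R_B = wL/2 = 7·16/2 = 56 kN
  M_B = -wL²/12 = -7·16²/12 = -448/3 kN·m
Superposition: R_A = 7069/128 kN, M_A = 7267/48 kN·m, R_B = 7267/128 kN, M_B = -7333/48 kN·m

R_A = 7069/128 kN, M_A = 7267/48 kN·m, R_B = 7267/128 kN, M_B = -7333/48 kN·m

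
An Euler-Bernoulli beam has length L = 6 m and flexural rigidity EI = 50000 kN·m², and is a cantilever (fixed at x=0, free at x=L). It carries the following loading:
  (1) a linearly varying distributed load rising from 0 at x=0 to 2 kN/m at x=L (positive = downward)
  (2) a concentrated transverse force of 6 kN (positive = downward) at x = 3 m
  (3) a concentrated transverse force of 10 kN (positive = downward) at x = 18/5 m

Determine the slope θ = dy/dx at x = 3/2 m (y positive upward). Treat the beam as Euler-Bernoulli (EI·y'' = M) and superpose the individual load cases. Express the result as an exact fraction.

θ(3/2) = -11817/6400000 rad

Load 1 — triangular load w₀=2 kN/m (0→w₀ over full span):
  θ_1 = (w₀Lx²/4-w₀L²x/3-w₀x⁴/(24L))/EI = (2·6·(3/2)²/4-2·6²·(3/2)/3-2·(3/2)⁴/(24·6))/50000 = -3753/6400000 rad
Load 2 — point force P=6 kN at a=3 m (b=L-a=3):
  θ_2 = -Px(2a-x)/(2EI)  [x≤a] = -6·(3/2)·(2·3-(3/2))/(2·50000) = -81/200000 rad
Load 3 — point force P=10 kN at a=18/5 m (b=L-a=12/5):
  θ_3 = -Px(2a-x)/(2EI)  [x≤a] = -10·(3/2)·(2·(18/5)-(3/2))/(2·50000) = -171/200000 rad
Superposition: θ = Σ θ_i = -11817/6400000 rad ≈ -0.001846 rad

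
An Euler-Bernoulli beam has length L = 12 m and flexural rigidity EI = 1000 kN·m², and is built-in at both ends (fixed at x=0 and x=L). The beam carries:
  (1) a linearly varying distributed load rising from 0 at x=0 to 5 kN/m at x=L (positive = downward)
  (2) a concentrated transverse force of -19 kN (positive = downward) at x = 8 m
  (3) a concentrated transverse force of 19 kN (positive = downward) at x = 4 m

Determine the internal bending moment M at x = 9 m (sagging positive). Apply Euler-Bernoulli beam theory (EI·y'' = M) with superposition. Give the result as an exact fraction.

M(9) = -301/72 kN·m

Load 1 — triangular load w₀=5 kN/m (0→w₀ over full span):
  M_1 = 3w₀Lx/20 - w₀L²/30 - w₀x³/(6L) = 3·5·12·9/20 - 5·12²/30 - 5·9³/(6·12) = 51/8 kN·m
Load 2 — point force P=-19 kN at a=8 m (b=L-a=4):
  M_2 = Pa²(a+3b)(L-x)/L³ - Pa²b/L²  [x>a] = (-19)·8²·(8+3·4)·(12-9)/12³ - (-19)·8²·4/12² = -76/9 kN·m
Load 3 — point force P=19 kN at a=4 m (b=L-a=8):
  M_3 = Pa²(a+3b)(L-x)/L³ - Pa²b/L²  [x>a] = 19·4²·(4+3·8)·(12-9)/12³ - 19·4²·8/12² = -19/9 kN·m
Superposition: M = Σ M_i = -301/72 kN·m ≈ -4.180556 kN·m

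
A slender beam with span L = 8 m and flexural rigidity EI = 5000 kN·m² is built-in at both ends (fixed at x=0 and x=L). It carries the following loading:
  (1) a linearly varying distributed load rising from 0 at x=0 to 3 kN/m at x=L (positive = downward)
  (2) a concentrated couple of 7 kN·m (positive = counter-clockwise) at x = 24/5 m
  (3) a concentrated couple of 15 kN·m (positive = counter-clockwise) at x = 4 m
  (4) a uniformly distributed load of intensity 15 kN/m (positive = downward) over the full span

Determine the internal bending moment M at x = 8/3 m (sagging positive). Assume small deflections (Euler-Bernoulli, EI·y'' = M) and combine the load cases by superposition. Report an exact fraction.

Load 1 — triangular load w₀=3 kN/m (0→w₀ over full span):
  M_1 = 3w₀Lx/20 - w₀L²/30 - w₀x³/(6L) = 3·3·8·(8/3)/20 - 3·8²/30 - 3·(8/3)³/(6·8) = 272/135 kN·m
Load 2 — applied couple M₀=7 kN·m at a=24/5 m (b=L-a=16/5):
  M_2 = R_Ax - M_A  [x≤a] with R_A=63/50, M_A=56/25 = (63/50)·(8/3) - (56/25) = 28/25 kN·m
Load 3 — applied couple M₀=15 kN·m at a=4 m (b=L-a=4):
  M_3 = R_Ax - M_A  [x≤a] with R_A=45/16, M_A=15/4 = (45/16)·(8/3) - (15/4) = 15/4 kN·m
Load 4 — uniform load w=15 kN/m over full span:
  M_4 = wLx/2 - wL²/12 - wx²/2 = 15·8·(8/3)/2 - 15·8²/12 - 15·(8/3)²/2 = 80/3 kN·m
Superposition: M = Σ M_i = 90589/2700 kN·m ≈ 33.551481 kN·m

M(8/3) = 90589/2700 kN·m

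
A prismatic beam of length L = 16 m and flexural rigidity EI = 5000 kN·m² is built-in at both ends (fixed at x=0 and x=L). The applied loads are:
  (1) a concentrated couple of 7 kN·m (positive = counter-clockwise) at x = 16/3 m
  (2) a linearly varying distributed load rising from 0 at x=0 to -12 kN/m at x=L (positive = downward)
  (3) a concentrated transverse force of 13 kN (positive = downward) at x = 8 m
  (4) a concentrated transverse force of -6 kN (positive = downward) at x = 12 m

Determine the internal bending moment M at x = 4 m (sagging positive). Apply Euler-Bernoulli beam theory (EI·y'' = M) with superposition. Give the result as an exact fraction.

Load 1 — applied couple M₀=7 kN·m at a=16/3 m (b=L-a=32/3):
  M_1 = R_Ax - M_A  [x≤a] with R_A=7/12, M_A=0 = (7/12)·4 - 0 = 7/3 kN·m
Load 2 — triangular load w₀=-12 kN/m (0→w₀ over full span):
  M_2 = 3w₀Lx/20 - w₀L²/30 - w₀x³/(6L) = 3·(-12)·16·4/20 - (-12)·16²/30 - (-12)·4³/(6·16) = -24/5 kN·m
Load 3 — point force P=13 kN at a=8 m (b=L-a=8):
  M_3 = Pb²(3a+b)x/L³ - Pab²/L²  [x≤a] = 13·8²·(3·8+8)·4/16³ - 13·8·8²/16² = 0 kN·m
Load 4 — point force P=-6 kN at a=12 m (b=L-a=4):
  M_4 = Pb²(3a+b)x/L³ - Pab²/L²  [x≤a] = (-6)·4²·(3·12+4)·4/16³ - (-6)·12·4²/16² = 3/4 kN·m
Superposition: M = Σ M_i = -103/60 kN·m ≈ -1.716667 kN·m

M(4) = -103/60 kN·m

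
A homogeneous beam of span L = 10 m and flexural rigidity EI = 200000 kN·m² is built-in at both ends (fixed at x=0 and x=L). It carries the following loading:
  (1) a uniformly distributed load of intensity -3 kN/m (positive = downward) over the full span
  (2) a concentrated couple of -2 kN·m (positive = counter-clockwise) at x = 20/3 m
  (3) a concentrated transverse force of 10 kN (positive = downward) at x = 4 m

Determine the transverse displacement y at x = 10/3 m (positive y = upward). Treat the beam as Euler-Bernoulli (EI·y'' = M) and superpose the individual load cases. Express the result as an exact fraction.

y(10/3) = 289/2430000 m

Load 1 — uniform load w=-3 kN/m over full span:
  y_1 = -wx²(L-x)²/(24EI) = -(-3)·(10/3)²·(10-(10/3))²/(24·200000) = 1/3240 m
Load 2 — applied couple M₀=-2 kN·m at a=20/3 m (b=L-a=10/3):
  y_2 = (R_Ax³/6 - M_Ax²/2)/EI  [x≤a] with R_A=-4/15, M_A=-2/3 = ((-4/15)·(10/3)³/6 - (-2/3)·(10/3)²/2)/200000 = 1/97200 m
Load 3 — point force P=10 kN at a=4 m (b=L-a=6):
  y_3 = -Pb²x²(3aL-(3a+b)x)/(6L³EI)  [x≤a] = -10·6²·(10/3)²·(3·4·10-(3·4+6)·(10/3))/(6·10³·200000) = -1/5000 m
Superposition: y = Σ y_i = 289/2430000 m ≈ 0.000119 m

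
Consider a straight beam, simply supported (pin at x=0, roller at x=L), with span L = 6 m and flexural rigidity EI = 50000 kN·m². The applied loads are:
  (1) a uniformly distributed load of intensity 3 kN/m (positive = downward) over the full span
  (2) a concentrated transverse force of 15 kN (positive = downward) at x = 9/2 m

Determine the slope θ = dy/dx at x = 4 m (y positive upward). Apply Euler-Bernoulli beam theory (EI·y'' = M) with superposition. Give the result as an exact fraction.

Load 1 — uniform load w=3 kN/m over full span:
  θ_1 = -w(L³-6Lx²+4x³)/(24EI) = -3·(6³-6·6·4²+4·4³)/(24·50000) = 13/50000 rad
Load 2 — point force P=15 kN at a=9/2 m (b=L-a=3/2):
  θ_2 = -Pb(L²-b²-3x²)/(6LEI)  [x≤a] = -15·(3/2)·(6²-(3/2)²-3·4²)/(6·6·50000) = 57/320000 rad
Superposition: θ = Σ θ_i = 701/1600000 rad ≈ 0.000438 rad

θ(4) = 701/1600000 rad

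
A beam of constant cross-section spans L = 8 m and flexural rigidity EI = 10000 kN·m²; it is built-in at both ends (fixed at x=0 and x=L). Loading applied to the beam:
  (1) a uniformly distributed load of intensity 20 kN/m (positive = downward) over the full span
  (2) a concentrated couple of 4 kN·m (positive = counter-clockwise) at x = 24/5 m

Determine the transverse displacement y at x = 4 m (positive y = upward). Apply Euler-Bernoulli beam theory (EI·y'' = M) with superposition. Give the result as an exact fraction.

Load 1 — uniform load w=20 kN/m over full span:
  y_1 = -wx²(L-x)²/(24EI) = -20·4²·(8-4)²/(24·10000) = -8/375 m
Load 2 — applied couple M₀=4 kN·m at a=24/5 m (b=L-a=16/5):
  y_2 = (R_Ax³/6 - M_Ax²/2)/EI  [x≤a] with R_A=18/25, M_A=32/25 = ((18/25)·4³/6 - (32/25)·4²/2)/10000 = -4/15625 m
Superposition: y = Σ y_i = -1012/46875 m ≈ -0.021589 m

y(4) = -1012/46875 m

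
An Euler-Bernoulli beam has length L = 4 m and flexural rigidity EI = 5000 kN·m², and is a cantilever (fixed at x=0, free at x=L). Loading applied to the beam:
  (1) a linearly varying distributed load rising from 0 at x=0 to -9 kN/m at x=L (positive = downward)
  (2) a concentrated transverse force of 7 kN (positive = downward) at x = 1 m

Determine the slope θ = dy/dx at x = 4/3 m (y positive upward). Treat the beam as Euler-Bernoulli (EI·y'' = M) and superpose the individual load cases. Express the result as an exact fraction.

Load 1 — triangular load w₀=-9 kN/m (0→w₀ over full span):
  θ_1 = (w₀Lx²/4-w₀L²x/3-w₀x⁴/(24L))/EI = ((-9)·4·(4/3)²/4-(-9)·4²·(4/3)/3-(-9)·(4/3)⁴/(24·4))/5000 = 163/16875 rad
Load 2 — point force P=7 kN at a=1 m (b=L-a=3):
  θ_2 = -Pa²/(2EI)  [x>a] = -7·1²/(2·5000) = -7/10000 rad
Superposition: θ = Σ θ_i = 2419/270000 rad ≈ 0.008959 rad

θ(4/3) = 2419/270000 rad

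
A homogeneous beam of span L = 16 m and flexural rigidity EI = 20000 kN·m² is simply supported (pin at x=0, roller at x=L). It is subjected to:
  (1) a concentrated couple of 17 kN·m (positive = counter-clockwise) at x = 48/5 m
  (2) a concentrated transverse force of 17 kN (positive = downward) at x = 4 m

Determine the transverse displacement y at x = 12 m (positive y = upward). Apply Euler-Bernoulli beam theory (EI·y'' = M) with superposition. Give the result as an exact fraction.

y(12) = -24769/750000 m

Load 1 — applied couple M₀=17 kN·m at a=48/5 m (b=L-a=32/5):
  y_1 = (M₀x³/(6L)-M₀(x-a)²/2+C₁x)/EI  [x>a] with C₁=M₀(3b²-L²)/(6L)=-1768/75 = (17·12³/(6·16)-17·(12-(48/5))²/2+(-1768/75)·12)/20000 = -323/250000 m
Load 2 — point force P=17 kN at a=4 m (b=L-a=12):
  y_2 = -Pa(L-x)(2Lx-a²-x²)/(6LEI)  [x>a] = -17·4·(16-12)·(2·16·12-4²-12²)/(6·16·20000) = -119/3750 m
Superposition: y = Σ y_i = -24769/750000 m ≈ -0.033025 m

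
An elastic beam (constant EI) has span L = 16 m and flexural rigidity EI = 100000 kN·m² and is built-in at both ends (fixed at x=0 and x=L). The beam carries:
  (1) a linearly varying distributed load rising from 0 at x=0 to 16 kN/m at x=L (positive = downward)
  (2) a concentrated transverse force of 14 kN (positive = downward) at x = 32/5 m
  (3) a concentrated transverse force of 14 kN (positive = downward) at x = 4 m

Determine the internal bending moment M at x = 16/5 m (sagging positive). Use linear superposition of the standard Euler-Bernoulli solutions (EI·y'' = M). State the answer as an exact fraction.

Load 1 — triangular load w₀=16 kN/m (0→w₀ over full span):
  M_1 = 3w₀Lx/20 - w₀L²/30 - w₀x³/(6L) = 3·16·16·(16/5)/20 - 16·16²/30 - 16·(16/5)³/(6·16) = -7168/375 kN·m
Load 2 — point force P=14 kN at a=32/5 m (b=L-a=48/5):
  M_2 = Pb²(3a+b)x/L³ - Pab²/L²  [x≤a] = 14·(48/5)²·(3·(32/5)+(48/5))·(16/5)/16³ - 14·(32/5)·(48/5)²/16² = -2016/625 kN·m
Load 3 — point force P=14 kN at a=4 m (b=L-a=12):
  M_3 = Pb²(3a+b)x/L³ - Pab²/L²  [x≤a] = 14·12²·(3·4+12)·(16/5)/16³ - 14·4·12²/16² = 63/10 kN·m
Superposition: M = Σ M_i = -60151/3750 kN·m ≈ -16.040267 kN·m

M(16/5) = -60151/3750 kN·m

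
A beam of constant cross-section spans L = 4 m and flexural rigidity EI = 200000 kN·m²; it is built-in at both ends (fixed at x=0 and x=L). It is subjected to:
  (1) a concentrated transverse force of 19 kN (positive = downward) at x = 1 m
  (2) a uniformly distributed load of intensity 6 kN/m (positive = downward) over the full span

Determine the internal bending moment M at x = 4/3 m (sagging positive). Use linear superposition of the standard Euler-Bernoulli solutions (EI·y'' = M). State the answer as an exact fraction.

M(4/3) = 337/48 kN·m

Load 1 — point force P=19 kN at a=1 m (b=L-a=3):
  M_1 = Pa²(a+3b)(L-x)/L³ - Pa²b/L²  [x>a] = 19·1²·(1+3·3)·(4-(4/3))/4³ - 19·1²·3/4² = 209/48 kN·m
Load 2 — uniform load w=6 kN/m over full span:
  M_2 = wLx/2 - wL²/12 - wx²/2 = 6·4·(4/3)/2 - 6·4²/12 - 6·(4/3)²/2 = 8/3 kN·m
Superposition: M = Σ M_i = 337/48 kN·m ≈ 7.020833 kN·m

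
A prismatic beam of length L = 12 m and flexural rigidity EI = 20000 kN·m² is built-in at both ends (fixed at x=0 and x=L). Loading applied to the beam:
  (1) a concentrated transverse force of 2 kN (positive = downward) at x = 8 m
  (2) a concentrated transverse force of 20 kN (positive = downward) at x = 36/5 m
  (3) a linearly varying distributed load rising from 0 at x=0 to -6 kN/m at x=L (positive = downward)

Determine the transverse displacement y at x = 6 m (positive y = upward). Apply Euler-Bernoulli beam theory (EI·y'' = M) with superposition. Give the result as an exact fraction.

y(6) = -473/750000 m

Load 1 — point force P=2 kN at a=8 m (b=L-a=4):
  y_1 = -Pb²x²(3aL-(3a+b)x)/(6L³EI)  [x≤a] = -2·4²·6²·(3·8·12-(3·8+4)·6)/(6·12³·20000) = -1/1500 m
Load 2 — point force P=20 kN at a=36/5 m (b=L-a=24/5):
  y_2 = -Pb²x²(3aL-(3a+b)x)/(6L³EI)  [x≤a] = -20·(24/5)²·6²·(3·(36/5)·12-(3·(36/5)+(24/5))·6)/(6·12³·20000) = -126/15625 m
Load 3 — triangular load w₀=-6 kN/m (0→w₀ over full span):
  y_3 = -w₀x²(L-x)²(x+2L)/(120LEI) = -(-6)·6²·(12-6)²·(6+2·12)/(120·12·20000) = 81/10000 m
Superposition: y = Σ y_i = -473/750000 m ≈ -0.000631 m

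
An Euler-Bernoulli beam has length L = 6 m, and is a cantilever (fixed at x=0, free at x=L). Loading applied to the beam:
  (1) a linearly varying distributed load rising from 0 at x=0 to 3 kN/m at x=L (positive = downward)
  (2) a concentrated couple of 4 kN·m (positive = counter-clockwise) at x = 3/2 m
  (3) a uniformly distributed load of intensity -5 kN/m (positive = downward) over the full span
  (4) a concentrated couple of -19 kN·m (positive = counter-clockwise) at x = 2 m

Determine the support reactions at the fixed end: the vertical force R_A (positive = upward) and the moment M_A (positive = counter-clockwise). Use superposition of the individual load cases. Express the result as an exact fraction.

Load 1 — triangular load w₀=3 kN/m (0→w₀ over full span):
  R_A = w₀L/2 = 3·6/2 = 9 kN
  M_A = w₀L²/3 = 3·6²/3 = 36 kN·m
Load 2 — applied couple M₀=4 kN·m at a=3/2 m (b=L-a=9/2):
  R_A = 0 kN
  M_A = -M₀ = -4 kN·m
Load 3 — uniform load w=-5 kN/m over full span:
  R_A = wL = (-5)·6 = -30 kN
  M_A = wL²/2 = (-5)·6²/2 = -90 kN·m
Load 4 — applied couple M₀=-19 kN·m at a=2 m (b=L-a=4):
  R_A = 0 kN
  M_A = -M₀ = -(-19) = 19 kN·m
Superposition: R_A = -21 kN, M_A = -39 kN·m

R_A = -21 kN, M_A = -39 kN·m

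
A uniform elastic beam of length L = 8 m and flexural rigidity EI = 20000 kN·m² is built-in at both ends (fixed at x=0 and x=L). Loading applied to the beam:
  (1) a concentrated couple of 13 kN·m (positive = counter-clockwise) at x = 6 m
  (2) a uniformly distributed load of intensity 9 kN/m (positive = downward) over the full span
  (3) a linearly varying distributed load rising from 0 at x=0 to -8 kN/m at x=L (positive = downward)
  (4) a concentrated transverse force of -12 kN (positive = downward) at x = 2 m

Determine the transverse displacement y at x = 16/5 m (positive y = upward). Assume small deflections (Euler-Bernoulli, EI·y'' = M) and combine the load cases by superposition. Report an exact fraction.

Load 1 — applied couple M₀=13 kN·m at a=6 m (b=L-a=2):
  y_1 = (R_Ax³/6 - M_Ax²/2)/EI  [x≤a] with R_A=117/64, M_A=65/16 = ((117/64)·(16/5)³/6 - (65/16)·(16/5)²/2)/20000 = -169/312500 m
Load 2 — uniform load w=9 kN/m over full span:
  y_2 = -wx²(L-x)²/(24EI) = -9·(16/5)²·(8-(16/5))²/(24·20000) = -1728/390625 m
Load 3 — triangular load w₀=-8 kN/m (0→w₀ over full span):
  y_3 = -w₀x²(L-x)²(x+2L)/(120LEI) = -(-8)·(16/5)²·(8-(16/5))²·((16/5)+2·8)/(120·8·20000) = 18432/9765625 m
Load 4 — point force P=-12 kN at a=2 m (b=L-a=6):
  y_4 = -Pa²(L-x)²(3bL-(3b+a)(L-x))/(6L³EI)  [x>a] = -(-12)·2²·(8-(16/5))²·(3·6·8-(3·6+2)·(8-(16/5)))/(6·8³·20000) = 27/31250 m
Superposition: y = Σ y_i = -86447/39062500 m ≈ -0.002213 m

y(16/5) = -86447/39062500 m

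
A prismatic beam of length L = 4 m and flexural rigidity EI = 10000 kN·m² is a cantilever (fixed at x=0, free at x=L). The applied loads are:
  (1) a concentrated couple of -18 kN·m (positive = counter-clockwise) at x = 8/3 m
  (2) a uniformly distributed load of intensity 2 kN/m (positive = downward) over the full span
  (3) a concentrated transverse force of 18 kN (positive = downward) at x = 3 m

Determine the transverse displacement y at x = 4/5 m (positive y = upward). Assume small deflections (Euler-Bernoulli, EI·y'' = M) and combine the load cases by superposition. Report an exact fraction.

y(4/5) = -3044/1171875 m

Load 1 — applied couple M₀=-18 kN·m at a=8/3 m (b=L-a=4/3):
  y_1 = M₀x²/(2EI)  [x≤a] = (-18)·(4/5)²/(2·10000) = -9/15625 m
Load 2 — uniform load w=2 kN/m over full span:
  y_2 = -wx²(x²-4Lx+6L²)/(24EI) = -2·(4/5)²·((4/5)²-4·4·(4/5)+6·4²)/(24·10000) = -524/1171875 m
Load 3 — point force P=18 kN at a=3 m (b=L-a=1):
  y_3 = -Px²(3a-x)/(6EI)  [x≤a] = -18·(4/5)²·(3·3-(4/5))/(6·10000) = -123/78125 m
Superposition: y = Σ y_i = -3044/1171875 m ≈ -0.002598 m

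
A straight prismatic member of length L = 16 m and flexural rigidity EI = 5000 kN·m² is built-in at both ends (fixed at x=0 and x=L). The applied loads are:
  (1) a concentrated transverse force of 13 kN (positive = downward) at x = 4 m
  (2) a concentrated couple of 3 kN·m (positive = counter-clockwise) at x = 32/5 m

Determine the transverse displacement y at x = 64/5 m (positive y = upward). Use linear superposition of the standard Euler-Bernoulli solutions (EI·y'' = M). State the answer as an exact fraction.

Load 1 — point force P=13 kN at a=4 m (b=L-a=12):
  y_1 = -Pa²(L-x)²(3bL-(3b+a)(L-x))/(6L³EI)  [x>a] = -13·4²·(16-(64/5))²·(3·12·16-(3·12+4)·(16-(64/5)))/(6·16³·5000) = -364/46875 m
Load 2 — applied couple M₀=3 kN·m at a=32/5 m (b=L-a=48/5):
  y_2 = (R_Ax³/6 - M_Ax²/2 - M₀(x-a)²/2)/EI  [x>a] with R_A=27/100, M_A=9/25 = ((27/100)·(64/5)³/6 - (9/25)·(64/5)²/2 - 3·((64/5)-(32/5))²/2)/5000 = 1344/1953125 m
Superposition: y = Σ y_i = -41468/5859375 m ≈ -0.007077 m

y(64/5) = -41468/5859375 m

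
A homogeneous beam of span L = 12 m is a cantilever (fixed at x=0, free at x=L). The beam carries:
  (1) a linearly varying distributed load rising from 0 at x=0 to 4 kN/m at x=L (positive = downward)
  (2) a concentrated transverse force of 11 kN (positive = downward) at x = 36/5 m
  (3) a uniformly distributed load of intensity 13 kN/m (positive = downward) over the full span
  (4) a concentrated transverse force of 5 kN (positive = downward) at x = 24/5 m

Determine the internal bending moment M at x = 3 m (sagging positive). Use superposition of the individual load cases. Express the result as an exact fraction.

Load 1 — triangular load w₀=4 kN/m (0→w₀ over full span):
  M_1 = w₀Lx/2 - w₀L²/3 - w₀x³/(6L) = 4·12·3/2 - 4·12²/3 - 4·3³/(6·12) = -243/2 kN·m
Load 2 — point force P=11 kN at a=36/5 m (b=L-a=24/5):
  M_2 = -P(a-x)  [x≤a] = -11·((36/5)-3) = -231/5 kN·m
Load 3 — uniform load w=13 kN/m over full span:
  M_3 = -w(L-x)²/2 = -13·(12-3)²/2 = -1053/2 kN·m
Load 4 — point force P=5 kN at a=24/5 m (b=L-a=36/5):
  M_4 = -P(a-x)  [x≤a] = -5·((24/5)-3) = -9 kN·m
Superposition: M = Σ M_i = -3516/5 kN·m ≈ -703.200000 kN·m

M(3) = -3516/5 kN·m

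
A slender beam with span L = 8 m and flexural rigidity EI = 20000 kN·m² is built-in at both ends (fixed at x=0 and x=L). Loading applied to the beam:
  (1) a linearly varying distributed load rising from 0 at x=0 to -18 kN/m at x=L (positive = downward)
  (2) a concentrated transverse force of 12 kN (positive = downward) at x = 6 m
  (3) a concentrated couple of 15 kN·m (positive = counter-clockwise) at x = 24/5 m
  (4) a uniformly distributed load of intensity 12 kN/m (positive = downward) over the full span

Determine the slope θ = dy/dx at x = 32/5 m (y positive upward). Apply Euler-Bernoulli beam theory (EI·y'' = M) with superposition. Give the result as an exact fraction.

θ(32/5) = 372/390625 rad

Load 1 — triangular load w₀=-18 kN/m (0→w₀ over full span):
  θ_1 = -w₀(2x(L-x)(L-2x)(x+2L)+x²(L-x)²)/(120LEI) = -(-18)·(2·(32/5)·(8-(32/5))·(8-2·(32/5))·((32/5)+2·8)+(32/5)²·(8-(32/5))²)/(120·8·20000) = -768/390625 rad
Load 2 — point force P=12 kN at a=6 m (b=L-a=2):
  θ_2 = Pa²(L-x)(2bL-(3b+a)(L-x))/(2L³EI)  [x>a] = 12·6²·(8-(32/5))·(2·2·8-(3·2+6)·(8-(32/5)))/(2·8³·20000) = 27/62500 rad
Load 3 — applied couple M₀=15 kN·m at a=24/5 m (b=L-a=16/5):
  θ_3 = (R_Ax²/2 - M_Ax - M₀(x-a))/EI  [x>a] with R_A=27/10, M_A=24/5 = ((27/10)·(32/5)²/2 - (24/5)·(32/5) - 15·((32/5)-(24/5)))/20000 = 9/312500 rad
Load 4 — uniform load w=12 kN/m over full span:
  θ_4 = -wx(L-x)(L-2x)/(12EI) = -12·(32/5)·(8-(32/5))·(8-2·(32/5))/(12·20000) = 192/78125 rad
Superposition: θ = Σ θ_i = 372/390625 rad ≈ 0.000952 rad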